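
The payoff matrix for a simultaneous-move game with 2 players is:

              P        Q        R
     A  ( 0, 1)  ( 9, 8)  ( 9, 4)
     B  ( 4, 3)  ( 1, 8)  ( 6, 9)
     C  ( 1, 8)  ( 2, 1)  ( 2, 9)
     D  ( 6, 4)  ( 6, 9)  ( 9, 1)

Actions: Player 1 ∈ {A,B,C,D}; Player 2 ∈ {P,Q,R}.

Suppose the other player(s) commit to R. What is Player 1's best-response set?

argmax u_1 = {A,D}

u_1(A vs R) = 9
u_1(B vs R) = 6
u_1(C vs R) = 2
u_1(D vs R) = 9
max payoff 9 at {A,D}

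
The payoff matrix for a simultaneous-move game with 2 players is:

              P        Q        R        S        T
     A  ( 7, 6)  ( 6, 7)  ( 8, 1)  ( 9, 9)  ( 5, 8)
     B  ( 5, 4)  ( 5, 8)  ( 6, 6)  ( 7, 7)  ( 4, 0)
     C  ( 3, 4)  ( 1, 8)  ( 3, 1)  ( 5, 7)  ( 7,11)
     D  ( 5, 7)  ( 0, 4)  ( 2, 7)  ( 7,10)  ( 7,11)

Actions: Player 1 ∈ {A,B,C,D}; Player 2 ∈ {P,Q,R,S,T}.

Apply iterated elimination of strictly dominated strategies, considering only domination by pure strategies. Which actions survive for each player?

Survivors P1:{A,C,D} P2:{S,T}

P1 drop B (A beats it: P:7>5 Q:6>5 R:8>6 S:9>7 T:5>4)
P2 drop P (S beats it: A:9>6 C:7>4 D:10>7)
P2 drop Q (T beats it: A:8>7 C:11>8 D:11>4)
P2 drop R (S beats it: A:9>1 C:7>1 D:10>7)
P1→{A,C,D} P2→{S,T}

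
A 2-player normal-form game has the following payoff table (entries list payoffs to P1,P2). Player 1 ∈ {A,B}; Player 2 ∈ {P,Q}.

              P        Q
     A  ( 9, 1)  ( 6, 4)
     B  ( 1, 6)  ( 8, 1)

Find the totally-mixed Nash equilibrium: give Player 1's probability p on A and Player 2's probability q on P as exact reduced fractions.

P1 indiff ⇒ q·9+(1-q)·6 = q·1+(1-q)·8 ⇒ q(8) = (1-q)(2) ⇒ q = 1/5
P2 indiff ⇒ p·1+(1-p)·6 = p·4+(1-p)·1 ⇒ p(-3) = (1-p)(-5) ⇒ p = 5/8

(p,q) = (5/8, 1/5)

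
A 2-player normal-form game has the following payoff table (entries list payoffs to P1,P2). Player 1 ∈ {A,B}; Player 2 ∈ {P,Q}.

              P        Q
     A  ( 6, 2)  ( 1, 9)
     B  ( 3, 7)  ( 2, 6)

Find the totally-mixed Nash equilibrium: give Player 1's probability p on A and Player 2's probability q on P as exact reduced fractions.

(p,q) = (1/8, 1/4)

P1 indiff ⇒ q·6+(1-q)·1 = q·3+(1-q)·2 ⇒ q(3) = (1-q)(1) ⇒ q = 1/4
P2 indiff ⇒ p·2+(1-p)·7 = p·9+(1-p)·6 ⇒ p(-7) = (1-p)(-1) ⇒ p = 1/8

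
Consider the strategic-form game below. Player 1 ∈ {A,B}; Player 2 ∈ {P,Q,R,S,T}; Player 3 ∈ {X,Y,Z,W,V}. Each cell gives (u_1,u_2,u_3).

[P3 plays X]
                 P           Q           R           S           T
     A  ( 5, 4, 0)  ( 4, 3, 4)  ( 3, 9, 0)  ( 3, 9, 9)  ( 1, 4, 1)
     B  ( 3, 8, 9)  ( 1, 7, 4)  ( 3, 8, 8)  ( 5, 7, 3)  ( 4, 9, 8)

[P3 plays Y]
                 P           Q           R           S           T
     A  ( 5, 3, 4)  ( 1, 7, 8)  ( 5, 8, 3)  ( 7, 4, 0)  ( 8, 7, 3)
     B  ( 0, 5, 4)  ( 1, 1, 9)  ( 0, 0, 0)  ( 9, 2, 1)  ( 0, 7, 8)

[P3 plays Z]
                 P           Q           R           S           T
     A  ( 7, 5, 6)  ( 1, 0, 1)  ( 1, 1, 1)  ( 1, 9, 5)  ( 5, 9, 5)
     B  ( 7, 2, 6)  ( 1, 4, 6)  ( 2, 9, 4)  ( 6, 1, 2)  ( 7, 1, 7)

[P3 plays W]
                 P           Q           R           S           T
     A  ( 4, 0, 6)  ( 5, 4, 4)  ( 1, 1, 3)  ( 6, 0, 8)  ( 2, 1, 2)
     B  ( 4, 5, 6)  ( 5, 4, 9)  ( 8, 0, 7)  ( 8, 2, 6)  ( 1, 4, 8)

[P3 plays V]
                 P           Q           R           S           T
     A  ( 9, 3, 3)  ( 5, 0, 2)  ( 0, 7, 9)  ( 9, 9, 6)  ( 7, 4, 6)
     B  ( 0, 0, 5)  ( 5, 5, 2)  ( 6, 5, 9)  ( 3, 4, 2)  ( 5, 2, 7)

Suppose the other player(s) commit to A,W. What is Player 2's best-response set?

u_2(P vs A,W) = 0
u_2(Q vs A,W) = 4
u_2(R vs A,W) = 1
u_2(S vs A,W) = 0
u_2(T vs A,W) = 1
max payoff 4 at {Q}

argmax u_2 = {Q}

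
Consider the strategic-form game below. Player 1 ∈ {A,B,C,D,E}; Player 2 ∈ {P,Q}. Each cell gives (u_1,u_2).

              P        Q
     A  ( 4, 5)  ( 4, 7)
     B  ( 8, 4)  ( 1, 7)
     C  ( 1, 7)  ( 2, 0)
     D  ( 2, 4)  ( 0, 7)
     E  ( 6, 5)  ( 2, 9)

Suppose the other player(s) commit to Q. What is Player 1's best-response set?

u_1(A vs Q) = 4
u_1(B vs Q) = 1
u_1(C vs Q) = 2
u_1(D vs Q) = 0
u_1(E vs Q) = 2
max payoff 4 at {A}

P1 best: {A}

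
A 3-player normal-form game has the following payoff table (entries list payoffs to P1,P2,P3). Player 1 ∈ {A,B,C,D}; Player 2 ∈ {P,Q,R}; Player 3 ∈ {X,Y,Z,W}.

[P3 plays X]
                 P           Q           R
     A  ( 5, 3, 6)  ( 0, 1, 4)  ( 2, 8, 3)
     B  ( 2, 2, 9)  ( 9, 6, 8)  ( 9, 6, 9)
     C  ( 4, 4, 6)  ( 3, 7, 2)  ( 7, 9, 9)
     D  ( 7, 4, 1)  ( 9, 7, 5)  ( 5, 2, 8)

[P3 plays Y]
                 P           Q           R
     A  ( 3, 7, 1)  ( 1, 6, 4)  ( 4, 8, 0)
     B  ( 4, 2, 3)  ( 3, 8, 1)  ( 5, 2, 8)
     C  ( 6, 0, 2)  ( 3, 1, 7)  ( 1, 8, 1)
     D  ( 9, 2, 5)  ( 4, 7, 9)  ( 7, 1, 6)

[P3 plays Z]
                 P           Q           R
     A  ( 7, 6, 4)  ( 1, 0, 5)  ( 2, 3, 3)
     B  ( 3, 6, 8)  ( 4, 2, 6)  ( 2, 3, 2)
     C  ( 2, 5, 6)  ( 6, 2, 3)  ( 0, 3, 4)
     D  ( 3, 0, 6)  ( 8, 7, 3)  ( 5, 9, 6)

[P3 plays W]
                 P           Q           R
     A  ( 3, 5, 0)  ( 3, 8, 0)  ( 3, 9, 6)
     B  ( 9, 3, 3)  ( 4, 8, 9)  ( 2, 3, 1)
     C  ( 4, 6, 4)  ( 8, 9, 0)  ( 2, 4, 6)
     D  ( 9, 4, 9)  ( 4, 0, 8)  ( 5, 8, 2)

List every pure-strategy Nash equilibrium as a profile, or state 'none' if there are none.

(A,P,X): not NE [P1→D gives 7>5; P2→R gives 8>3]
(A,P,Y): not NE [P1→D gives 9>3; P2→R gives 8>7; P3→X gives 6>1]
(A,P,Z): not NE [P3→X gives 6>4]
(A,P,W): not NE [P1→D gives 9>3; P2→R gives 9>5; P3→X gives 6>0]
(A,Q,X): not NE [P1→D gives 9>0; P2→R gives 8>1; P3→Z gives 5>4]
(A,Q,Y): not NE [P1→D gives 4>1; P2→R gives 8>6; P3→Z gives 5>4]
(A,Q,Z): not NE [P1→D gives 8>1; P2→P gives 6>0]
(A,Q,W): not NE [P1→C gives 8>3; P2→R gives 9>8; P3→Z gives 5>0]
(A,R,X): not NE [P1→B gives 9>2; P3→W gives 6>3]
(A,R,Y): not NE [P1→D gives 7>4; P3→W gives 6>0]
(A,R,Z): not NE [P1→D gives 5>2; P2→P gives 6>3; P3→W gives 6>3]
(A,R,W): not NE [P1→D gives 5>3]
(B,P,X): not NE [P1→D gives 7>2; P2→R gives 6>2]
(B,P,Y): not NE [P1→D gives 9>4; P2→Q gives 8>2; P3→X gives 9>3]
(B,P,Z): not NE [P1→A gives 7>3; P3→X gives 9>8]
(B,P,W): not NE [P2→Q gives 8>3; P3→X gives 9>3]
(B,Q,X): not NE [P3→W gives 9>8]
(B,Q,Y): not NE [P1→D gives 4>3; P3→W gives 9>1]
(B,Q,Z): not NE [P1→D gives 8>4; P2→P gives 6>2; P3→W gives 9>6]
(B,Q,W): not NE [P1→C gives 8>4]
(B,R,X): NE
(B,R,Y): not NE [P1→D gives 7>5; P2→Q gives 8>2; P3→X gives 9>8]
(B,R,Z): not NE [P1→D gives 5>2; P2→P gives 6>3; P3→X gives 9>2]
(B,R,W): not NE [P1→D gives 5>2; P2→Q gives 8>3; P3→X gives 9>1]
(C,P,X): not NE [P1→D gives 7>4; P2→R gives 9>4]
(C,P,Y): not NE [P1→D gives 9>6; P2→R gives 8>0; P3→Z gives 6>2]
(C,P,Z): not NE [P1→A gives 7>2]
(C,P,W): not NE [P1→D gives 9>4; P2→Q gives 9>6; P3→Z gives 6>4]
(C,Q,X): not NE [P1→D gives 9>3; P2→R gives 9>7; P3→Y gives 7>2]
(C,Q,Y): not NE [P1→D gives 4>3; P2→R gives 8>1]
(C,Q,Z): not NE [P1→D gives 8>6; P2→P gives 5>2; P3→Y gives 7>3]
(C,Q,W): not NE [P3→Y gives 7>0]
(C,R,X): not NE [P1→B gives 9>7]
(C,R,Y): not NE [P1→D gives 7>1; P3→X gives 9>1]
(C,R,Z): not NE [P1→D gives 5>0; P2→P gives 5>3; P3→X gives 9>4]
(C,R,W): not NE [P1→D gives 5>2; P2→Q gives 9>4; P3→X gives 9>6]
(D,P,X): not NE [P2→Q gives 7>4; P3→W gives 9>1]
(D,P,Y): not NE [P2→Q gives 7>2; P3→W gives 9>5]
(D,P,Z): not NE [P1→A gives 7>3; P2→R gives 9>0; P3→W gives 9>6]
(D,P,W): not NE [P2→R gives 8>4]
(D,Q,X): not NE [P3→Y gives 9>5]
(D,Q,Y): NE
(D,Q,Z): not NE [P2→R gives 9>7; P3→Y gives 9>3]
(D,Q,W): not NE [P1→C gives 8>4; P2→R gives 8>0; P3→Y gives 9>8]
(D,R,X): not NE [P1→B gives 9>5; P2→Q gives 7>2]
(D,R,Y): not NE [P2→Q gives 7>1; P3→X gives 8>6]
(D,R,Z): not NE [P3→X gives 8>6]
(D,R,W): not NE [P3→X gives 8>2]

PSNE = {(B,R,X), (D,Q,Y)}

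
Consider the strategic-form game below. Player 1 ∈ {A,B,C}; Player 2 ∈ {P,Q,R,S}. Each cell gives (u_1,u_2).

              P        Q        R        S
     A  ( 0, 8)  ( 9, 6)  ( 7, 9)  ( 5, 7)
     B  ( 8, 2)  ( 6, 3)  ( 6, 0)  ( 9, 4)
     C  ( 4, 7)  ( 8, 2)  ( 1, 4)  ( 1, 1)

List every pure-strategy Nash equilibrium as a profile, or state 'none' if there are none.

Nash profiles: (A,R), (B,S)

(A,P): not NE [P1→B gives 8>0; P2→R gives 9>8]
(A,Q): not NE [P2→R gives 9>6]
(A,R): NE
(A,S): not NE [P1→B gives 9>5; P2→R gives 9>7]
(B,P): not NE [P2→S gives 4>2]
(B,Q): not NE [P1→A gives 9>6; P2→S gives 4>3]
(B,R): not NE [P1→A gives 7>6; P2→S gives 4>0]
(B,S): NE
(C,P): not NE [P1→B gives 8>4]
(C,Q): not NE [P1→A gives 9>8; P2→P gives 7>2]
(C,R): not NE [P1→A gives 7>1; P2→P gives 7>4]
(C,S): not NE [P1→B gives 9>1; P2→P gives 7>1]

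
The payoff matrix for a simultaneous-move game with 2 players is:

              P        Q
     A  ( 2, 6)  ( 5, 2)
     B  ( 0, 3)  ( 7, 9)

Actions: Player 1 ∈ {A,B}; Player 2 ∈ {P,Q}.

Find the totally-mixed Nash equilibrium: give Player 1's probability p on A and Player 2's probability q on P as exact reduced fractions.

p=3/5, q=1/2

P1 indiff ⇒ q·2+(1-q)·5 = q·0+(1-q)·7 ⇒ q(2) = (1-q)(2) ⇒ q = 1/2
P2 indiff ⇒ p·6+(1-p)·3 = p·2+(1-p)·9 ⇒ p(4) = (1-p)(6) ⇒ p = 3/5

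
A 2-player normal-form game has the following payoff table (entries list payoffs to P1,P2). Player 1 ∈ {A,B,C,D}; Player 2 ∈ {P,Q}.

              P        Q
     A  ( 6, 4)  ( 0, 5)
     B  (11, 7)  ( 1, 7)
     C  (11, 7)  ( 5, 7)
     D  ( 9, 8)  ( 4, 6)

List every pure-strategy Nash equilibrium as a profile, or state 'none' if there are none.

(A,P): not NE [P1→C gives 11>6; P2→Q gives 5>4]
(A,Q): not NE [P1→C gives 5>0]
(B,P): NE
(B,Q): not NE [P1→C gives 5>1]
(C,P): NE
(C,Q): NE
(D,P): not NE [P1→C gives 11>9]
(D,Q): not NE [P1→C gives 5>4; P2→P gives 8>6]

NE set: (B,P), (C,P), (C,Q)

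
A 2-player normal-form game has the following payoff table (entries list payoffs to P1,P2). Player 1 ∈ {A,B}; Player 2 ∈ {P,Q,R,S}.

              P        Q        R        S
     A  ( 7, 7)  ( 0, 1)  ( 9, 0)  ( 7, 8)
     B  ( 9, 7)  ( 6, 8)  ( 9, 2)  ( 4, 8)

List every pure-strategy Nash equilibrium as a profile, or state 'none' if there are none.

Nash profiles: (A,S), (B,Q)

(A,P): not NE [P1→B gives 9>7; P2→S gives 8>7]
(A,Q): not NE [P1→B gives 6>0; P2→S gives 8>1]
(A,R): not NE [P2→S gives 8>0]
(A,S): NE
(B,P): not NE [P2→S gives 8>7]
(B,Q): NE
(B,R): not NE [P2→S gives 8>2]
(B,S): not NE [P1→A gives 7>4]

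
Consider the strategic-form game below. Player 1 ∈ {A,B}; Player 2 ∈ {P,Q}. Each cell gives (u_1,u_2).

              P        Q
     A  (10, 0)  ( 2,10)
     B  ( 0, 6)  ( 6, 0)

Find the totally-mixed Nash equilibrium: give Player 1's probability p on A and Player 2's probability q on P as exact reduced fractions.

P1 indiff ⇒ q·10+(1-q)·2 = q·0+(1-q)·6 ⇒ q(10) = (1-q)(4) ⇒ q = 2/7
P2 indiff ⇒ p·0+(1-p)·6 = p·10+(1-p)·0 ⇒ p(-10) = (1-p)(-6) ⇒ p = 3/8

(p,q) = (3/8, 2/7)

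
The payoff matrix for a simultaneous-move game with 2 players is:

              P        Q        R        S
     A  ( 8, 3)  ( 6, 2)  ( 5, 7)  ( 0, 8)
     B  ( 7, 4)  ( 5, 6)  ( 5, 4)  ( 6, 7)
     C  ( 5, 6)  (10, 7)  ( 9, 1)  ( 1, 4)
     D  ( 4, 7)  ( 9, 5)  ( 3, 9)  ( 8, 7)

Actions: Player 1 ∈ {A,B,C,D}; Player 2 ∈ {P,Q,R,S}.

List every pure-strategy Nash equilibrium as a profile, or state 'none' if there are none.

NE set: (C,Q)

(A,P): not NE [P2→S gives 8>3]
(A,Q): not NE [P1→C gives 10>6; P2→S gives 8>2]
(A,R): not NE [P1→C gives 9>5; P2→S gives 8>7]
(A,S): not NE [P1→D gives 8>0]
(B,P): not NE [P1→A gives 8>7; P2→S gives 7>4]
(B,Q): not NE [P1→C gives 10>5; P2→S gives 7>6]
(B,R): not NE [P1→C gives 9>5; P2→S gives 7>4]
(B,S): not NE [P1→D gives 8>6]
(C,P): not NE [P1→A gives 8>5; P2→Q gives 7>6]
(C,Q): NE
(C,R): not NE [P2→Q gives 7>1]
(C,S): not NE [P1→D gives 8>1; P2→Q gives 7>4]
(D,P): not NE [P1→A gives 8>4; P2→R gives 9>7]
(D,Q): not NE [P1→C gives 10>9; P2→R gives 9>5]
(D,R): not NE [P1→C gives 9>3]
(D,S): not NE [P2→R gives 9>7]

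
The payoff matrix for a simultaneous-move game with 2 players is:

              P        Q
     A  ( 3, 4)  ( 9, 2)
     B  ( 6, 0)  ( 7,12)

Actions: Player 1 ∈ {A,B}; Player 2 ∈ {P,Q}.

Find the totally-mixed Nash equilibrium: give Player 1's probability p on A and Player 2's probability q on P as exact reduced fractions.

(p,q) = (6/7, 2/5)

P1 indiff ⇒ q·3+(1-q)·9 = q·6+(1-q)·7 ⇒ q(-3) = (1-q)(-2) ⇒ q = 2/5
P2 indiff ⇒ p·4+(1-p)·0 = p·2+(1-p)·12 ⇒ p(2) = (1-p)(12) ⇒ p = 6/7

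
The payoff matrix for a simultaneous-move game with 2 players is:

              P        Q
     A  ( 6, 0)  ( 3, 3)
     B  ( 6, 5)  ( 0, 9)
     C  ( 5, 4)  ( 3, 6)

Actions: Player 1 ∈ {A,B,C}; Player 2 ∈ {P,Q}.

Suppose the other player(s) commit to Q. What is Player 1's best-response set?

u_1(A vs Q) = 3
u_1(B vs Q) = 0
u_1(C vs Q) = 3
max payoff 3 at {A,C}

argmax u_1 = {A,C}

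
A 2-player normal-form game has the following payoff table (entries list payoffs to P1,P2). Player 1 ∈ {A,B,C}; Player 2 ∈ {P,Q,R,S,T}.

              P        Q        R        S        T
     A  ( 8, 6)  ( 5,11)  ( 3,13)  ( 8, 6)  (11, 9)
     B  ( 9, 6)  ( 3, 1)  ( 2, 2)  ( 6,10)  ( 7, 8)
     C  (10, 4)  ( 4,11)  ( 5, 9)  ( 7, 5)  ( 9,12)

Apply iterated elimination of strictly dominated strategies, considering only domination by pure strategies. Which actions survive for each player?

P1 drop B (C beats it: P:10>9 Q:4>3 R:5>2 S:7>6 T:9>7)
P2 drop P (Q beats it: A:11>6 C:11>4)
P2 drop S (Q beats it: A:11>6 C:11>5)
P1→{A,C} P2→{Q,R,T}

Remaining: P1:{A,C} P2:{Q,R,T}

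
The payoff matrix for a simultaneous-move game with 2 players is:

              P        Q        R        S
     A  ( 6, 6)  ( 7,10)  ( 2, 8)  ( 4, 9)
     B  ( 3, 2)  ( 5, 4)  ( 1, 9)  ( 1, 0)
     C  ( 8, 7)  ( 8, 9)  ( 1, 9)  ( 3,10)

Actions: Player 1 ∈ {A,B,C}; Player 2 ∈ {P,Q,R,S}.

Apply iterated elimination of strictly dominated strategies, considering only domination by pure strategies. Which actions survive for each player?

P1 drop B (A beats it: P:6>3 Q:7>5 R:2>1 S:4>1)
P2 drop P (Q beats it: A:10>6 C:9>7)
P2 drop R (S beats it: A:9>8 C:10>9)
P1→{A,C} P2→{Q,S}

Survivors P1:{A,C} P2:{Q,S}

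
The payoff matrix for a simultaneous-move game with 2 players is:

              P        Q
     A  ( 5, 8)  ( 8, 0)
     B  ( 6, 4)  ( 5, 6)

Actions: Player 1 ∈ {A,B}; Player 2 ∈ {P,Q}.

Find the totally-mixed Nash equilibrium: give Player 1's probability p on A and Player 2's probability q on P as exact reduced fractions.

(p,q) = (1/5, 3/4)

P1 indiff ⇒ q·5+(1-q)·8 = q·6+(1-q)·5 ⇒ q(-1) = (1-q)(-3) ⇒ q = 3/4
P2 indiff ⇒ p·8+(1-p)·4 = p·0+(1-p)·6 ⇒ p(8) = (1-p)(2) ⇒ p = 1/5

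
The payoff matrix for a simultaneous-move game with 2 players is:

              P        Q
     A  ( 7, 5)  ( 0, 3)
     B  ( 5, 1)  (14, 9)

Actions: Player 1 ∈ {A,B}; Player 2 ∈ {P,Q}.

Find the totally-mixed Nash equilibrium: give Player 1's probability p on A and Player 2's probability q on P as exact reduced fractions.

p=4/5, q=7/8

P1 indiff ⇒ q·7+(1-q)·0 = q·5+(1-q)·14 ⇒ q(2) = (1-q)(14) ⇒ q = 7/8
P2 indiff ⇒ p·5+(1-p)·1 = p·3+(1-p)·9 ⇒ p(2) = (1-p)(8) ⇒ p = 4/5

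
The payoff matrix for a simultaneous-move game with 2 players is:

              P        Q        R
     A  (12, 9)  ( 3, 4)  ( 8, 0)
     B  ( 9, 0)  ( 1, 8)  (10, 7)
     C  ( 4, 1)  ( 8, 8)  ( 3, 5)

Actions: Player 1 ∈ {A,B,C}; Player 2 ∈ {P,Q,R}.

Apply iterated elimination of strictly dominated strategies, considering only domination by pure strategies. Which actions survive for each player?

P2 drop R (Q beats it: A:4>0 B:8>7 C:8>5)
P1 drop B (A beats it: P:12>9 Q:3>1)
P1→{A,C} P2→{P,Q}

Survivors P1:{A,C} P2:{P,Q}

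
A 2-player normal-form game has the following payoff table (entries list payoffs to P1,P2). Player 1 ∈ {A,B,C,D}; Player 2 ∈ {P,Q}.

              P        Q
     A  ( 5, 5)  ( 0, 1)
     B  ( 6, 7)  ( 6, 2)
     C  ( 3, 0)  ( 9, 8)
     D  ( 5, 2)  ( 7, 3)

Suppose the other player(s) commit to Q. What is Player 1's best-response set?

argmax u_1 = {C}

u_1(A vs Q) = 0
u_1(B vs Q) = 6
u_1(C vs Q) = 9
u_1(D vs Q) = 7
max payoff 9 at {C}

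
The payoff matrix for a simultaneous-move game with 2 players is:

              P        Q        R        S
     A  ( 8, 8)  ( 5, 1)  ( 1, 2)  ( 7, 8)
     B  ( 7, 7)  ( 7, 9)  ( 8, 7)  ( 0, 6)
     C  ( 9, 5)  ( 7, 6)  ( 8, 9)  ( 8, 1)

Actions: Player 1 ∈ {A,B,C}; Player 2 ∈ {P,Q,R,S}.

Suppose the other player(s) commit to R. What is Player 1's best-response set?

P1 best: {B,C}

u_1(A vs R) = 1
u_1(B vs R) = 8
u_1(C vs R) = 8
max payoff 8 at {B,C}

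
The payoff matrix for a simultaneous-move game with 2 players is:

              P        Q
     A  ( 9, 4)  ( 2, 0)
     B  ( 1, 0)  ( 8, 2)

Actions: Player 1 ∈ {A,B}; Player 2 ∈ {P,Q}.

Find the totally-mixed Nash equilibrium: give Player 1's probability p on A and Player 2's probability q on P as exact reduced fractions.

P1 mixes 1/3 on A; P2 mixes 3/7 on P

P1 indiff ⇒ q·9+(1-q)·2 = q·1+(1-q)·8 ⇒ q(8) = (1-q)(6) ⇒ q = 3/7
P2 indiff ⇒ p·4+(1-p)·0 = p·0+(1-p)·2 ⇒ p(4) = (1-p)(2) ⇒ p = 1/3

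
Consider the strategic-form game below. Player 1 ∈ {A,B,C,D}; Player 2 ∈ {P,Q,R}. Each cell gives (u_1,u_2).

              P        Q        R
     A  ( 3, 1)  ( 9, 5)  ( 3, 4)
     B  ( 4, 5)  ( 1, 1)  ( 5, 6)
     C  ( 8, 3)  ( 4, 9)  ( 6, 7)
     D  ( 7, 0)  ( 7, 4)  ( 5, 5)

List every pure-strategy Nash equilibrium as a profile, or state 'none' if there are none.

NE set: (A,Q)

(A,P): not NE [P1→C gives 8>3; P2→Q gives 5>1]
(A,Q): NE
(A,R): not NE [P1→C gives 6>3; P2→Q gives 5>4]
(B,P): not NE [P1→C gives 8>4; P2→R gives 6>5]
(B,Q): not NE [P1→A gives 9>1; P2→R gives 6>1]
(B,R): not NE [P1→C gives 6>5]
(C,P): not NE [P2→Q gives 9>3]
(C,Q): not NE [P1→A gives 9>4]
(C,R): not NE [P2→Q gives 9>7]
(D,P): not NE [P1→C gives 8>7; P2→R gives 5>0]
(D,Q): not NE [P1→A gives 9>7; P2→R gives 5>4]
(D,R): not NE [P1→C gives 6>5]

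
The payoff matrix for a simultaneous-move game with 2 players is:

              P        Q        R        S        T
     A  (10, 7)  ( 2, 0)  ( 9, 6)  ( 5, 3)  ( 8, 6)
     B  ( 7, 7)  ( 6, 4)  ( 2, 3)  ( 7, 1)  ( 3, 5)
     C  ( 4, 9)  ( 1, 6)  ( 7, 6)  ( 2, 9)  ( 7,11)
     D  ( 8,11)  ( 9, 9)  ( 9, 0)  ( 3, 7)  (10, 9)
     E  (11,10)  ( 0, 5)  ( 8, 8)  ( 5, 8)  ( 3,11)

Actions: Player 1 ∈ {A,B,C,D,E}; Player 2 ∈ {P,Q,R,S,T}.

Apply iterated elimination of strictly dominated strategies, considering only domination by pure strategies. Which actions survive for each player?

P1 drop C (A beats it: P:10>4 Q:2>1 R:9>7 S:5>2 T:8>7)
P2 drop Q (P beats it: A:7>0 B:7>4 D:11>9 E:10>5)
P2 drop R (P beats it: A:7>6 B:7>3 D:11>0 E:10>8)
P2 drop S (P beats it: A:7>3 B:7>1 D:11>7 E:10>8)
P1 drop B (A beats it: P:10>7 T:8>3)
P1→{A,D,E} P2→{P,T}

Survivors P1:{A,D,E} P2:{P,T}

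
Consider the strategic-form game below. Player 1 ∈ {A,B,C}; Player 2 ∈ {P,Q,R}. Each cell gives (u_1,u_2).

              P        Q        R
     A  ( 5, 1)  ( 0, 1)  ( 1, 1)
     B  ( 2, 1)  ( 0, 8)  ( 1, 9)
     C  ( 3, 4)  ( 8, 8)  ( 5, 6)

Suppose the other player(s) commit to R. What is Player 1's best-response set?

u_1(A vs R) = 1
u_1(B vs R) = 1
u_1(C vs R) = 5
max payoff 5 at {C}

BR_1 = {C}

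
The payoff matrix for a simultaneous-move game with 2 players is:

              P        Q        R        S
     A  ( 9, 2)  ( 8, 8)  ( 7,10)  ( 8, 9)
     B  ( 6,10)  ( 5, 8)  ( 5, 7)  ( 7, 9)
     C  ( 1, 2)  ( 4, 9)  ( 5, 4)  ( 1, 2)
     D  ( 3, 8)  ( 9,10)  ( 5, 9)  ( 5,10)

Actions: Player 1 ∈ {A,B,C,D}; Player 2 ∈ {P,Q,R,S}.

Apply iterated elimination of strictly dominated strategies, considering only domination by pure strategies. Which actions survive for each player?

P1 drop B (A beats it: P:9>6 Q:8>5 R:7>5 S:8>7)
P1 drop C (A beats it: P:9>1 Q:8>4 R:7>5 S:8>1)
P2 drop P (Q beats it: A:8>2 D:10>8)
P1→{A,D} P2→{Q,R,S}

Remaining: P1:{A,D} P2:{Q,R,S}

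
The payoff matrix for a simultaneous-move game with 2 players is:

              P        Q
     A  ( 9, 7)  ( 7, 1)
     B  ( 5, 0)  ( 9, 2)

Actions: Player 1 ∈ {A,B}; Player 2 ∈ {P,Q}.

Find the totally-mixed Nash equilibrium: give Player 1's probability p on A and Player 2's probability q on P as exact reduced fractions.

p=1/4, q=1/3

P1 indiff ⇒ q·9+(1-q)·7 = q·5+(1-q)·9 ⇒ q(4) = (1-q)(2) ⇒ q = 1/3
P2 indiff ⇒ p·7+(1-p)·0 = p·1+(1-p)·2 ⇒ p(6) = (1-p)(2) ⇒ p = 1/4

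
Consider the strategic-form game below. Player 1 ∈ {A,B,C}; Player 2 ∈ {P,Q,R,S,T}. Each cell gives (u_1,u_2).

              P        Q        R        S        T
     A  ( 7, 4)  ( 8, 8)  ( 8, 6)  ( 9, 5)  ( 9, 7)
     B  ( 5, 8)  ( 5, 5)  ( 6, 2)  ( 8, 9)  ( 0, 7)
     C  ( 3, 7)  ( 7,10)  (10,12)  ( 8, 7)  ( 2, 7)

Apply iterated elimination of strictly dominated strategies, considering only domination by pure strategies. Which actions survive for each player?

P1 drop B (A beats it: P:7>5 Q:8>5 R:8>6 S:9>8 T:9>0)
P2 drop P (Q beats it: A:8>4 C:10>7)
P2 drop S (Q beats it: A:8>5 C:10>7)
P2 drop T (Q beats it: A:8>7 C:10>7)
P1→{A,C} P2→{Q,R}

IESDS → P1:{A,C} P2:{Q,R}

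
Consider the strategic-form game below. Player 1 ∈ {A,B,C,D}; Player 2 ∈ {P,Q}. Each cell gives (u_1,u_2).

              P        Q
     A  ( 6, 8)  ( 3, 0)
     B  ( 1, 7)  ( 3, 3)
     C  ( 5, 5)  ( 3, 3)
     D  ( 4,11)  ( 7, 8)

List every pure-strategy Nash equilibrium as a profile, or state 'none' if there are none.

PSNE = {(A,P)}

(A,P): NE
(A,Q): not NE [P1→D gives 7>3; P2→P gives 8>0]
(B,P): not NE [P1→A gives 6>1]
(B,Q): not NE [P1→D gives 7>3; P2→P gives 7>3]
(C,P): not NE [P1→A gives 6>5]
(C,Q): not NE [P1→D gives 7>3; P2→P gives 5>3]
(D,P): not NE [P1→A gives 6>4]
(D,Q): not NE [P2→P gives 11>8]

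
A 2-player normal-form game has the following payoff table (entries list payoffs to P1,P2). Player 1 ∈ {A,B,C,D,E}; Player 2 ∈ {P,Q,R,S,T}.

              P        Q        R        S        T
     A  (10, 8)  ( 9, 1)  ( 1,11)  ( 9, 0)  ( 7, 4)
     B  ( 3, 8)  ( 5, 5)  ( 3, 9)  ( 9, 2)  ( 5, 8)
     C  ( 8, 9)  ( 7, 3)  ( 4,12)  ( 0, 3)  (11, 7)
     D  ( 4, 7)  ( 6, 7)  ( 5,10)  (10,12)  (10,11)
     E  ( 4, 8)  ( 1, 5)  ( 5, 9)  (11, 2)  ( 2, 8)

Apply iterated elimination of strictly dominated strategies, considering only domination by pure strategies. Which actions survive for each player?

P1 drop B (D beats it: P:4>3 Q:6>5 R:5>3 S:10>9 T:10>5)
P2 drop P (R beats it: A:11>8 C:12>9 D:10>7 E:9>8)
P2 drop Q (R beats it: A:11>1 C:12>3 D:10>7 E:9>5)
P1 drop A (D beats it: R:5>1 S:10>9 T:10>7)
P1→{C,D,E} P2→{R,S,T}

Remaining: P1:{C,D,E} P2:{R,S,T}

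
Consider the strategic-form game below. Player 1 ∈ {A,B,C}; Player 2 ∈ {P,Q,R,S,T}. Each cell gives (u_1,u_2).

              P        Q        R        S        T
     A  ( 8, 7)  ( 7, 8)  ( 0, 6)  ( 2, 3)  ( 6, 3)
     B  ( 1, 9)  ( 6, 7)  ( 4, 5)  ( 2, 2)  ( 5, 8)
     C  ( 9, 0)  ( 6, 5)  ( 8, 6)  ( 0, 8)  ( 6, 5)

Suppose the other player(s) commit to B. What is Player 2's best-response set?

BR_2 = {P}

u_2(P vs B) = 9
u_2(Q vs B) = 7
u_2(R vs B) = 5
u_2(S vs B) = 2
u_2(T vs B) = 8
max payoff 9 at {P}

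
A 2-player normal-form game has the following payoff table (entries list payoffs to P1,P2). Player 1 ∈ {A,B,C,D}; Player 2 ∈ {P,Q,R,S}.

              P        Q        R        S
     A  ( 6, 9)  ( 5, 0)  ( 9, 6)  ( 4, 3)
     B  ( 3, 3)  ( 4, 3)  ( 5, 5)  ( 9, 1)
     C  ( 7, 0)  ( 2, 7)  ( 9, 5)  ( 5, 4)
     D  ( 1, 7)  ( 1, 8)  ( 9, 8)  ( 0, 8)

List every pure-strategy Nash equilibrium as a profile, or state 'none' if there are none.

Nash profiles: (D,R)

(A,P): not NE [P1→C gives 7>6]
(A,Q): not NE [P2→P gives 9>0]
(A,R): not NE [P2→P gives 9>6]
(A,S): not NE [P1→B gives 9>4; P2→P gives 9>3]
(B,P): not NE [P1→C gives 7>3; P2→R gives 5>3]
(B,Q): not NE [P1→A gives 5>4; P2→R gives 5>3]
(B,R): not NE [P1→D gives 9>5]
(B,S): not NE [P2→R gives 5>1]
(C,P): not NE [P2→Q gives 7>0]
(C,Q): not NE [P1→A gives 5>2]
(C,R): not NE [P2→Q gives 7>5]
(C,S): not NE [P1→B gives 9>5; P2→Q gives 7>4]
(D,P): not NE [P1→C gives 7>1; P2→S gives 8>7]
(D,Q): not NE [P1→A gives 5>1]
(D,R): NE
(D,S): not NE [P1→B gives 9>0]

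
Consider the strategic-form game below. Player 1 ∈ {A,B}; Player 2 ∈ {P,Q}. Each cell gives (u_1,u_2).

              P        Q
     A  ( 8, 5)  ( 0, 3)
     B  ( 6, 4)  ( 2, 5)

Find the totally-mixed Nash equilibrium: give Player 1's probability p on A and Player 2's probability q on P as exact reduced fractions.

P1 indiff ⇒ q·8+(1-q)·0 = q·6+(1-q)·2 ⇒ q(2) = (1-q)(2) ⇒ q = 1/2
P2 indiff ⇒ p·5+(1-p)·4 = p·3+(1-p)·5 ⇒ p(2) = (1-p)(1) ⇒ p = 1/3

(p,q) = (1/3, 1/2)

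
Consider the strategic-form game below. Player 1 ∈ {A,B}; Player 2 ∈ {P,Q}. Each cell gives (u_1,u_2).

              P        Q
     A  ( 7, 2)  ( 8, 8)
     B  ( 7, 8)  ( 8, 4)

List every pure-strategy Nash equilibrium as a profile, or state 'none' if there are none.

NE set: (A,Q), (B,P)

(A,P): not NE [P2→Q gives 8>2]
(A,Q): NE
(B,P): NE
(B,Q): not NE [P2→P gives 8>4]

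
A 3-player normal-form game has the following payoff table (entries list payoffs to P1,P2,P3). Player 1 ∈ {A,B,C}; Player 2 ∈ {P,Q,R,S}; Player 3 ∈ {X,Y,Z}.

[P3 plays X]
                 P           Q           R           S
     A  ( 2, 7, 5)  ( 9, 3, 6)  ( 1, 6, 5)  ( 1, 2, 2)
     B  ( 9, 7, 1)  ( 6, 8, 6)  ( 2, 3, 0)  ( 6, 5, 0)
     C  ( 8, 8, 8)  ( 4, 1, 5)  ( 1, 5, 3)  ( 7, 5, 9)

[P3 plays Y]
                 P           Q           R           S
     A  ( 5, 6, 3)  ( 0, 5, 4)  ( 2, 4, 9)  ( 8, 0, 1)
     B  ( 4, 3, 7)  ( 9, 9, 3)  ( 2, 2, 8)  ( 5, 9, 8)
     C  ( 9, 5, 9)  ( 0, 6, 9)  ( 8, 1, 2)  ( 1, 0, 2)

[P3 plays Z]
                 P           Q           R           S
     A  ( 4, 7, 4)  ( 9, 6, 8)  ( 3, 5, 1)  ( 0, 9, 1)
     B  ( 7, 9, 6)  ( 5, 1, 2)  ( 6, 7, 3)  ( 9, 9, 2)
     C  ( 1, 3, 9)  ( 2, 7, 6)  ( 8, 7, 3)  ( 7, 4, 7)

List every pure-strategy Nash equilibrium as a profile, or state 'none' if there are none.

PSNE = {(C,R,Z)}

(A,P,X): not NE [P1→B gives 9>2]
(A,P,Y): not NE [P1→C gives 9>5; P3→X gives 5>3]
(A,P,Z): not NE [P1→B gives 7>4; P2→S gives 9>7; P3→X gives 5>4]
(A,Q,X): not NE [P2→P gives 7>3; P3→Z gives 8>6]
(A,Q,Y): not NE [P1→B gives 9>0; P2→P gives 6>5; P3→Z gives 8>4]
(A,Q,Z): not NE [P2→S gives 9>6]
(A,R,X): not NE [P1→B gives 2>1; P2→P gives 7>6; P3→Y gives 9>5]
(A,R,Y): not NE [P1→C gives 8>2; P2→P gives 6>4]
(A,R,Z): not NE [P1→C gives 8>3; P2→S gives 9>5; P3→Y gives 9>1]
(A,S,X): not NE [P1→C gives 7>1; P2→P gives 7>2]
(A,S,Y): not NE [P2→P gives 6>0; P3→X gives 2>1]
(A,S,Z): not NE [P1→B gives 9>0; P3→X gives 2>1]
(B,P,X): not NE [P2→Q gives 8>7; P3→Y gives 7>1]
(B,P,Y): not NE [P1→C gives 9>4; P2→S gives 9>3]
(B,P,Z): not NE [P3→Y gives 7>6]
(B,Q,X): not NE [P1→A gives 9>6]
(B,Q,Y): not NE [P3→X gives 6>3]
(B,Q,Z): not NE [P1→A gives 9>5; P2→S gives 9>1; P3→X gives 6>2]
(B,R,X): not NE [P2→Q gives 8>3; P3→Y gives 8>0]
(B,R,Y): not NE [P1→C gives 8>2; P2→S gives 9>2]
(B,R,Z): not NE [P1→C gives 8>6; P2→S gives 9>7; P3→Y gives 8>3]
(B,S,X): not NE [P1→C gives 7>6; P2→Q gives 8>5; P3→Y gives 8>0]
(B,S,Y): not NE [P1→A gives 8>5]
(B,S,Z): not NE [P3→Y gives 8>2]
(C,P,X): not NE [P1→B gives 9>8; P3→Z gives 9>8]
(C,P,Y): not NE [P2→Q gives 6>5]
(C,P,Z): not NE [P1→B gives 7>1; P2→R gives 7>3]
(C,Q,X): not NE [P1→A gives 9>4; P2→P gives 8>1; P3→Y gives 9>5]
(C,Q,Y): not NE [P1→B gives 9>0]
(C,Q,Z): not NE [P1→A gives 9>2; P3→Y gives 9>6]
(C,R,X): not NE [P1→B gives 2>1; P2→P gives 8>5]
(C,R,Y): not NE [P2→Q gives 6>1; P3→Z gives 3>2]
(C,R,Z): NE
(C,S,X): not NE [P2→P gives 8>5]
(C,S,Y): not NE [P1→A gives 8>1; P2→Q gives 6>0; P3→X gives 9>2]
(C,S,Z): not NE [P1→B gives 9>7; P2→R gives 7>4; P3→X gives 9>7]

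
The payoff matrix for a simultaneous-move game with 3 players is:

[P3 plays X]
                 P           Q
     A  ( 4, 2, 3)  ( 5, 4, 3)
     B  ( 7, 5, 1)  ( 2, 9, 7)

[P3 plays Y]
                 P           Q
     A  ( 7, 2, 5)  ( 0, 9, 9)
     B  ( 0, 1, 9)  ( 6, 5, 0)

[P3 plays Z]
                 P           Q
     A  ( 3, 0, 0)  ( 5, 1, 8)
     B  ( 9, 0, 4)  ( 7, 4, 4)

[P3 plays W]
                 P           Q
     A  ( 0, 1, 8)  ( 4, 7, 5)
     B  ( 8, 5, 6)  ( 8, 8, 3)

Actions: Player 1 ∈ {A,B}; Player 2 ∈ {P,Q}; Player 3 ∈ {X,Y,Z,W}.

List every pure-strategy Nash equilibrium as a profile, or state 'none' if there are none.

(A,P,X): not NE [P1→B gives 7>4; P2→Q gives 4>2; P3→W gives 8>3]
(A,P,Y): not NE [P2→Q gives 9>2; P3→W gives 8>5]
(A,P,Z): not NE [P1→B gives 9>3; P2→Q gives 1>0; P3→W gives 8>0]
(A,P,W): not NE [P1→B gives 8>0; P2→Q gives 7>1]
(A,Q,X): not NE [P3→Y gives 9>3]
(A,Q,Y): not NE [P1→B gives 6>0]
(A,Q,Z): not NE [P1→B gives 7>5; P3→Y gives 9>8]
(A,Q,W): not NE [P1→B gives 8>4; P3→Y gives 9>5]
(B,P,X): not NE [P2→Q gives 9>5; P3→Y gives 9>1]
(B,P,Y): not NE [P1→A gives 7>0; P2→Q gives 5>1]
(B,P,Z): not NE [P2→Q gives 4>0; P3→Y gives 9>4]
(B,P,W): not NE [P2→Q gives 8>5; P3→Y gives 9>6]
(B,Q,X): not NE [P1→A gives 5>2]
(B,Q,Y): not NE [P3→X gives 7>0]
(B,Q,Z): not NE [P3→X gives 7>4]
(B,Q,W): not NE [P3→X gives 7>3]

PSNE: ∅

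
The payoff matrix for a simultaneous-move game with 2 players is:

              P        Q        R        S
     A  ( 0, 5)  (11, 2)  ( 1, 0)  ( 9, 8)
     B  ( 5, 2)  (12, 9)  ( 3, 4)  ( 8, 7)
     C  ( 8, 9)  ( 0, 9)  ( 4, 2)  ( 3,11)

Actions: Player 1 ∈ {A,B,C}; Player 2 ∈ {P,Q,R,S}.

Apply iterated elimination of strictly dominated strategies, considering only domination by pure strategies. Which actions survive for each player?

Remaining: P1:{A,B} P2:{Q,S}

P2 drop P (S beats it: A:8>5 B:7>2 C:11>9)
P2 drop R (Q beats it: A:2>0 B:9>4 C:9>2)
P1 drop C (A beats it: Q:11>0 S:9>3)
P1→{A,B} P2→{Q,S}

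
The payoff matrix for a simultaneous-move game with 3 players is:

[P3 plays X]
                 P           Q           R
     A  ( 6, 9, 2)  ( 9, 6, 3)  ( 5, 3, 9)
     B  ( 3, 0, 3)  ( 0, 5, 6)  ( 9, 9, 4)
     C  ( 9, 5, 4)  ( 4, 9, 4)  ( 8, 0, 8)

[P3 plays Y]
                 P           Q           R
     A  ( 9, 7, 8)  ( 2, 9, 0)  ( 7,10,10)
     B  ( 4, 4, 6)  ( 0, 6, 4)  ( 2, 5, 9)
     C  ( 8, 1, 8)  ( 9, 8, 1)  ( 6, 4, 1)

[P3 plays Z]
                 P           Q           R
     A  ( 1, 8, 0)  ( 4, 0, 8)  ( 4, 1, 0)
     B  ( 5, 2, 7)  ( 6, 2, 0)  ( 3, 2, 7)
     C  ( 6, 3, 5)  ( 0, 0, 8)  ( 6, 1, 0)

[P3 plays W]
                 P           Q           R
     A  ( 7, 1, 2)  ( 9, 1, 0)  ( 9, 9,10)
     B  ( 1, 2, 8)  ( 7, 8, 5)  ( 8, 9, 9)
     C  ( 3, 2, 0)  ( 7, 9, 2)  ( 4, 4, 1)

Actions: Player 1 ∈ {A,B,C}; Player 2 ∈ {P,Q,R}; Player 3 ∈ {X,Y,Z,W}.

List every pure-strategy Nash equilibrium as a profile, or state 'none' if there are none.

(A,P,X): not NE [P1→C gives 9>6; P3→Y gives 8>2]
(A,P,Y): not NE [P2→R gives 10>7]
(A,P,Z): not NE [P1→C gives 6>1; P3→Y gives 8>0]
(A,P,W): not NE [P2→R gives 9>1; P3→Y gives 8>2]
(A,Q,X): not NE [P2→P gives 9>6; P3→Z gives 8>3]
(A,Q,Y): not NE [P1→C gives 9>2; P2→R gives 10>9; P3→Z gives 8>0]
(A,Q,Z): not NE [P1→B gives 6>4; P2→P gives 8>0]
(A,Q,W): not NE [P2→R gives 9>1; P3→Z gives 8>0]
(A,R,X): not NE [P1→B gives 9>5; P2→P gives 9>3; P3→W gives 10>9]
(A,R,Y): NE
(A,R,Z): not NE [P1→C gives 6>4; P2→P gives 8>1; P3→W gives 10>0]
(A,R,W): NE
(B,P,X): not NE [P1→C gives 9>3; P2→R gives 9>0; P3→W gives 8>3]
(B,P,Y): not NE [P1→A gives 9>4; P2→Q gives 6>4; P3→W gives 8>6]
(B,P,Z): not NE [P1→C gives 6>5; P3→W gives 8>7]
(B,P,W): not NE [P1→A gives 7>1; P2→R gives 9>2]
(B,Q,X): not NE [P1→A gives 9>0; P2→R gives 9>5]
(B,Q,Y): not NE [P1→C gives 9>0; P3→X gives 6>4]
(B,Q,Z): not NE [P3→X gives 6>0]
(B,Q,W): not NE [P1→A gives 9>7; P2→R gives 9>8; P3→X gives 6>5]
(B,R,X): not NE [P3→W gives 9>4]
(B,R,Y): not NE [P1→A gives 7>2; P2→Q gives 6>5]
(B,R,Z): not NE [P1→C gives 6>3; P3→W gives 9>7]
(B,R,W): not NE [P1→A gives 9>8]
(C,P,X): not NE [P2→Q gives 9>5; P3→Y gives 8>4]
(C,P,Y): not NE [P1→A gives 9>8; P2→Q gives 8>1]
(C,P,Z): not NE [P3→Y gives 8>5]
(C,P,W): not NE [P1→A gives 7>3; P2→Q gives 9>2; P3→Y gives 8>0]
(C,Q,X): not NE [P1→A gives 9>4; P3→Z gives 8>4]
(C,Q,Y): not NE [P3→Z gives 8>1]
(C,Q,Z): not NE [P1→B gives 6>0; P2→P gives 3>0]
(C,Q,W): not NE [P1→A gives 9>7; P3→Z gives 8>2]
(C,R,X): not NE [P1→B gives 9>8; P2→Q gives 9>0]
(C,R,Y): not NE [P1→A gives 7>6; P2→Q gives 8>4; P3→X gives 8>1]
(C,R,Z): not NE [P2→P gives 3>1; P3→X gives 8>0]
(C,R,W): not NE [P1→A gives 9>4; P2→Q gives 9>4; P3→X gives 8>1]

NE set: (A,R,Y), (A,R,W)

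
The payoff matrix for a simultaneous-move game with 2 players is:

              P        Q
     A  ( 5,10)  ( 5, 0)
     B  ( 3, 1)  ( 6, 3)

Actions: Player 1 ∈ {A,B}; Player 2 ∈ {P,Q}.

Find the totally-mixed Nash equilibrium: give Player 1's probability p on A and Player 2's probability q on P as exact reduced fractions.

(p,q) = (1/6, 1/3)

P1 indiff ⇒ q·5+(1-q)·5 = q·3+(1-q)·6 ⇒ q(2) = (1-q)(1) ⇒ q = 1/3
P2 indiff ⇒ p·10+(1-p)·1 = p·0+(1-p)·3 ⇒ p(10) = (1-p)(2) ⇒ p = 1/6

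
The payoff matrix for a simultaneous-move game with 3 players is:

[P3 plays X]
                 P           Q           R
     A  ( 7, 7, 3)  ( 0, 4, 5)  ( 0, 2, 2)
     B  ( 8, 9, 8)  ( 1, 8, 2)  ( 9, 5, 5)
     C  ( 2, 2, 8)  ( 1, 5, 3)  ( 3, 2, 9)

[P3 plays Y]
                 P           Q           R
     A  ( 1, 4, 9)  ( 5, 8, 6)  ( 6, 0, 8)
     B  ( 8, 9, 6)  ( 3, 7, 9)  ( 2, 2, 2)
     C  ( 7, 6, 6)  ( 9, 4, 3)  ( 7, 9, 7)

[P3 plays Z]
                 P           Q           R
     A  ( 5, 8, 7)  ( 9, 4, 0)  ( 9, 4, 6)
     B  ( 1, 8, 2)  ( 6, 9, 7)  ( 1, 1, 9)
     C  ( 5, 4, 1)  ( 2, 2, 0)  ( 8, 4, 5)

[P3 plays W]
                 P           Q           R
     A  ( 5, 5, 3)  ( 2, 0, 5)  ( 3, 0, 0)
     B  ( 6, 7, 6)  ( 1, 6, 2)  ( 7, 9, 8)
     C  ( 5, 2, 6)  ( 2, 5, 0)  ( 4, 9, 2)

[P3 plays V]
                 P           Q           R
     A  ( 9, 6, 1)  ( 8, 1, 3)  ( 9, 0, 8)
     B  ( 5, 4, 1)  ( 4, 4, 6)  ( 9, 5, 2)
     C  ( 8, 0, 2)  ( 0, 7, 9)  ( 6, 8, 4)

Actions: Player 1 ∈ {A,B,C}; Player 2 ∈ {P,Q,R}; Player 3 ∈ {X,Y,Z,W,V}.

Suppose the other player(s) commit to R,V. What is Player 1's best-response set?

P1 best: {A,B}

u_1(A vs R,V) = 9
u_1(B vs R,V) = 9
u_1(C vs R,V) = 6
max payoff 9 at {A,B}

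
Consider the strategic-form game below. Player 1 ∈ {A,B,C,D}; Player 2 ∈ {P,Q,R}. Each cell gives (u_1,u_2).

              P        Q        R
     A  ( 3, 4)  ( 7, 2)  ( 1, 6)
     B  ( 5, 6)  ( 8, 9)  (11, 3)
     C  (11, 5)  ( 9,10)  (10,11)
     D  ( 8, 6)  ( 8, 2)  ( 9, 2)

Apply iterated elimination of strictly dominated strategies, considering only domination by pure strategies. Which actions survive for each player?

Survivors P1:{B,C} P2:{Q,R}

P1 drop A (B beats it: P:5>3 Q:8>7 R:11>1)
P1 drop D (C beats it: P:11>8 Q:9>8 R:10>9)
P2 drop P (Q beats it: B:9>6 C:10>5)
P1→{B,C} P2→{Q,R}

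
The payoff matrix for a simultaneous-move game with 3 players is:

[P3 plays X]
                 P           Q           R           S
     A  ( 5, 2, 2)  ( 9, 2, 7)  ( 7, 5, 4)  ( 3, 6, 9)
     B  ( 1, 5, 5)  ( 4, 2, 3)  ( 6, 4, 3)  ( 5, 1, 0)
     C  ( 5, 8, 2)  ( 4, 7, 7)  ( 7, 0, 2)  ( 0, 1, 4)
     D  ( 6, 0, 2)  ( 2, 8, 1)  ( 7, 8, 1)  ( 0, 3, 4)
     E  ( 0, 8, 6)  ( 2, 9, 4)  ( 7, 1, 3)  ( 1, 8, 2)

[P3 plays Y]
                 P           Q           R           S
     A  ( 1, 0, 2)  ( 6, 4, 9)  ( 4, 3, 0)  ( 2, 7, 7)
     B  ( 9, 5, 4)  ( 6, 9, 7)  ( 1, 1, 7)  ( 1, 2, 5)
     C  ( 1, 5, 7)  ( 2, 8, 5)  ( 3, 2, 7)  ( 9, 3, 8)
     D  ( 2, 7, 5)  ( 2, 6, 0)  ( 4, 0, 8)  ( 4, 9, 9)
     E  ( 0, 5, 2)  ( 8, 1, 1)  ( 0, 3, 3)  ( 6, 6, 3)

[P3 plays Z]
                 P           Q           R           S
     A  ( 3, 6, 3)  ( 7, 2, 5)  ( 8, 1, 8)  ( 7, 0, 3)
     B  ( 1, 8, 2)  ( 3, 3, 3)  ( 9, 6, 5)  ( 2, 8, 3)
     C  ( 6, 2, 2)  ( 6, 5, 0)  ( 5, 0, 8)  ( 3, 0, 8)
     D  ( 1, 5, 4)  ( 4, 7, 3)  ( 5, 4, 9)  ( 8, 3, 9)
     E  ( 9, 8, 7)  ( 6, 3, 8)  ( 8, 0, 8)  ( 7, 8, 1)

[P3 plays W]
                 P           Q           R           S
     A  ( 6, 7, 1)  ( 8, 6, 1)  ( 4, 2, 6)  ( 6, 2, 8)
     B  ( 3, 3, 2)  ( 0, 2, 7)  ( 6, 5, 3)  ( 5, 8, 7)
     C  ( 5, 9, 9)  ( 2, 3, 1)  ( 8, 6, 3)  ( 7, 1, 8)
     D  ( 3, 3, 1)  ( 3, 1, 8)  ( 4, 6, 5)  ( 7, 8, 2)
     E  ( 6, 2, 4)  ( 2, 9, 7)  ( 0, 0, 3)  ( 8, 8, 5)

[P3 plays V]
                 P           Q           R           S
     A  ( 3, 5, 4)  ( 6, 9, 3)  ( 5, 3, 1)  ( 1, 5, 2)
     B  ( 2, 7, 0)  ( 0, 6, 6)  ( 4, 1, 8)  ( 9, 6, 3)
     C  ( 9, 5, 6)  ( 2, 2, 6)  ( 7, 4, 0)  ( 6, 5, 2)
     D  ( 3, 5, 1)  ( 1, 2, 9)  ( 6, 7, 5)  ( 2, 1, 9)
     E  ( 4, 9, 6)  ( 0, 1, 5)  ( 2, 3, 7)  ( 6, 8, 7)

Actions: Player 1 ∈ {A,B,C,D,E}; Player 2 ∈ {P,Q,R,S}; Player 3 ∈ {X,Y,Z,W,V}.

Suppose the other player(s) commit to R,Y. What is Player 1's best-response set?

u_1(A vs R,Y) = 4
u_1(B vs R,Y) = 1
u_1(C vs R,Y) = 3
u_1(D vs R,Y) = 4
u_1(E vs R,Y) = 0
max payoff 4 at {A,D}

BR_1 = {A,D}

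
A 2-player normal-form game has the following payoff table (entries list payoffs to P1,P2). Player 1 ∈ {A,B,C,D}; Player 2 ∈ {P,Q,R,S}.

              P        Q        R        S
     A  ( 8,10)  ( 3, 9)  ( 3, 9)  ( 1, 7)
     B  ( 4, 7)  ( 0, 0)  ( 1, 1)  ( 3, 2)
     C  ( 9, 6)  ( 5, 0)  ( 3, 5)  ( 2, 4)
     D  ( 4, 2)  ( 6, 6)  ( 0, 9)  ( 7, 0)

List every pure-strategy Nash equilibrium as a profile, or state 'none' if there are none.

(A,P): not NE [P1→C gives 9>8]
(A,Q): not NE [P1→D gives 6>3; P2→P gives 10>9]
(A,R): not NE [P2→P gives 10>9]
(A,S): not NE [P1→D gives 7>1; P2→P gives 10>7]
(B,P): not NE [P1→C gives 9>4]
(B,Q): not NE [P1→D gives 6>0; P2→P gives 7>0]
(B,R): not NE [P1→C gives 3>1; P2→P gives 7>1]
(B,S): not NE [P1→D gives 7>3; P2→P gives 7>2]
(C,P): NE
(C,Q): not NE [P1→D gives 6>5; P2→P gives 6>0]
(C,R): not NE [P2→P gives 6>5]
(C,S): not NE [P1→D gives 7>2; P2→P gives 6>4]
(D,P): not NE [P1→C gives 9>4; P2→R gives 9>2]
(D,Q): not NE [P2→R gives 9>6]
(D,R): not NE [P1→C gives 3>0]
(D,S): not NE [P2→R gives 9>0]

NE set: (C,P)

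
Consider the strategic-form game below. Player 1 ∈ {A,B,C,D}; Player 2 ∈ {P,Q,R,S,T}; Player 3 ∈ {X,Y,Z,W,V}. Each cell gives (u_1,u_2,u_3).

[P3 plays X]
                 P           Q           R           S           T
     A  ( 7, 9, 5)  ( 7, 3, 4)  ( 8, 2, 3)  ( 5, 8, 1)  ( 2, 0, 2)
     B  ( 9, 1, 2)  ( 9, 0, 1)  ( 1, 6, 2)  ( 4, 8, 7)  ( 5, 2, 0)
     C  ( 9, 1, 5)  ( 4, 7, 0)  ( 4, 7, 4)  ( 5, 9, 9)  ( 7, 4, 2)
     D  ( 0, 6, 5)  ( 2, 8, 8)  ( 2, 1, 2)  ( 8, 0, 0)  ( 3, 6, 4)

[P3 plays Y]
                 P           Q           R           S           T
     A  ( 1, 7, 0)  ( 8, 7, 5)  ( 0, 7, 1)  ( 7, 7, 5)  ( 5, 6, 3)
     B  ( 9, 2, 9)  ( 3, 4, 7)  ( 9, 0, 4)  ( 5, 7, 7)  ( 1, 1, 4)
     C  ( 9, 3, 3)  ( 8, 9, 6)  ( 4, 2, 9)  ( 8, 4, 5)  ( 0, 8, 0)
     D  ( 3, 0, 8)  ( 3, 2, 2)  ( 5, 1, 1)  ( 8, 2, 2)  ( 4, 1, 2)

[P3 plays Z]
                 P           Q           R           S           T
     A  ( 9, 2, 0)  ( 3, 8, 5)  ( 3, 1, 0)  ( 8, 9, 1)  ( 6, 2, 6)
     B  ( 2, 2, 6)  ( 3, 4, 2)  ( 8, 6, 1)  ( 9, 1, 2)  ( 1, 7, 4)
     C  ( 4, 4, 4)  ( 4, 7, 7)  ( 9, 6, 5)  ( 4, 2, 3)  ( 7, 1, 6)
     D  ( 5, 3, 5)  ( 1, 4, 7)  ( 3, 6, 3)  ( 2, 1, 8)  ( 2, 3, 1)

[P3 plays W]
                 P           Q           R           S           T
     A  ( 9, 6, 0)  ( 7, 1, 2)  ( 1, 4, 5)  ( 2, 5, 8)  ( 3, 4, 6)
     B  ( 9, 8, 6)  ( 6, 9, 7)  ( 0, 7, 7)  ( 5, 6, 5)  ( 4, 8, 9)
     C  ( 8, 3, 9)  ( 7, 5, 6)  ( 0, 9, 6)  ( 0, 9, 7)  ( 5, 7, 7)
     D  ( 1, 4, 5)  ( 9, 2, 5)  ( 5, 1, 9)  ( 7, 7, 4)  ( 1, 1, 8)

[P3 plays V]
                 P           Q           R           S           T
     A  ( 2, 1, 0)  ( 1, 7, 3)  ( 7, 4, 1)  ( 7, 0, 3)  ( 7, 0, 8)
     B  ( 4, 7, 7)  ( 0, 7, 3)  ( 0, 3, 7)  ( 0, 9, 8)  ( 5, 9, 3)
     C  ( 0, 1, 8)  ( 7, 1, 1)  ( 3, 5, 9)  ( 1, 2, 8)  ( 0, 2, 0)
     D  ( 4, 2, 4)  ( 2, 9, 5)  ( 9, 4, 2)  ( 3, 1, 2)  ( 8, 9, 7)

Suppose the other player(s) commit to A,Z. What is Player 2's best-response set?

u_2(P vs A,Z) = 2
u_2(Q vs A,Z) = 8
u_2(R vs A,Z) = 1
u_2(S vs A,Z) = 9
u_2(T vs A,Z) = 2
max payoff 9 at {S}

argmax u_2 = {S}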